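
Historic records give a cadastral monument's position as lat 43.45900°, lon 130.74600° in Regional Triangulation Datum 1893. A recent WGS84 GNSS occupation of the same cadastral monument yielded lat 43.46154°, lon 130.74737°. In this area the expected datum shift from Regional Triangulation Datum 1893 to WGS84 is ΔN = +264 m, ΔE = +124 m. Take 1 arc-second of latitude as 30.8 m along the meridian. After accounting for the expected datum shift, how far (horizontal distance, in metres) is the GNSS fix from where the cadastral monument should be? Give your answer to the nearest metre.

22 m

Observed coordinate differences: Δφ = +0.00254°, Δλ = +0.00137°.
Converting to metres (1° lat = 110880 m, cos φ = 0.725867): observed ΔN = 281.6 m, observed ΔE = 110.3 m.
Subtracting the expected shift leaves a residual of 281.6 − (264) = 17.6 m north and 110.3 − (124) = -13.7 m east.
Residual distance = √(17.6² + (-13.7)²) = 22.4 m.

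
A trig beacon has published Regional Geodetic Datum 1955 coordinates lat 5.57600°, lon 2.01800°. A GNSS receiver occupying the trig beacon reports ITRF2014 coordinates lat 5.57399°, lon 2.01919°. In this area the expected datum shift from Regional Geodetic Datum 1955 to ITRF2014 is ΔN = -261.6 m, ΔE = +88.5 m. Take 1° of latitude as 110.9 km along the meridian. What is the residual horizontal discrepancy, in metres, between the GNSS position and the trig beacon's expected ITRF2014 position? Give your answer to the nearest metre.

Observed coordinate differences: Δφ = -0.00201°, Δλ = +0.00119°.
Converting to metres (1° lat = 110900 m, cos φ = 0.995268): observed ΔN = -222.9 m, observed ΔE = 131.3 m.
Subtracting the expected shift leaves a residual of -222.9 − (-261.6) = 38.7 m north and 131.3 − (88.5) = 42.8 m east.
Residual distance = √(38.7² + 42.8²) = 57.7 m.

58 m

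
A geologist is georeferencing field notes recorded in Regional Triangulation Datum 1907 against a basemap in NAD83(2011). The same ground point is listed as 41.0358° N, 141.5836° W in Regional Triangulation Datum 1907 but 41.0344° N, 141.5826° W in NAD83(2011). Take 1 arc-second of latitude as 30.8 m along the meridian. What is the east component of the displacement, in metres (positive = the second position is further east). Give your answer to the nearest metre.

Δφ = 41.0344° − 41.0358° = -0.0014°; Δλ = -141.5826° − -141.5836° = +0.0010°.
1° of latitude = 3600 × 30.80 = 110880 m.
ΔN = Δφ × 110880 = -155.2 m; ΔE = Δλ × 110880 × cos(41.0358°) = +0.0010 × 110880 × 0.754300 = 83.6 m.

ΔE = 84 m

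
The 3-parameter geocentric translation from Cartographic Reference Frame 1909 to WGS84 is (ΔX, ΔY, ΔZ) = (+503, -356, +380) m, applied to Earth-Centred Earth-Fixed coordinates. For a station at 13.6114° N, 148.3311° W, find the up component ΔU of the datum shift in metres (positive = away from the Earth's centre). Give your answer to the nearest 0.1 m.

At φ = 13.6114°, λ = -148.3311°: sin φ = 0.235335, cos φ = 0.971914, sin λ = -0.525010, cos λ = -0.851096.
ΔU = cos φ cos λ·ΔX + cos φ sin λ·ΔY + sin φ·ΔZ = (0.971914)(-0.851096)(503) + (0.971914)(-0.525010)(-356) + (0.235335)(380) = -145.00 m.

ΔU = -145.0 m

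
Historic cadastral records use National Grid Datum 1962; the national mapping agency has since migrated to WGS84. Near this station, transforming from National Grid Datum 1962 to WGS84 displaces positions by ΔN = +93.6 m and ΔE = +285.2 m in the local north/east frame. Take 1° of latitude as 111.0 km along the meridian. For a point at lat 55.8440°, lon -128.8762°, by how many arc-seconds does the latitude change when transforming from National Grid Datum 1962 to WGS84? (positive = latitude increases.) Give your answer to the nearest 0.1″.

Δφ = 3.0″

1° of latitude = 111.0 km, so Δφ = 93.6 / 111000 = 0.0008432° = 3.036″.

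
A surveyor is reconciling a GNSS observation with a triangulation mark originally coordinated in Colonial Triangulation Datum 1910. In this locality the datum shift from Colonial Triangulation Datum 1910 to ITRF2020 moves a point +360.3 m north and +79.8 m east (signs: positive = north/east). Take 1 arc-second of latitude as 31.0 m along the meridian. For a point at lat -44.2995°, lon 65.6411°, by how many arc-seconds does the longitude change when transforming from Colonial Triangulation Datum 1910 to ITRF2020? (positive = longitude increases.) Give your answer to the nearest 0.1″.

Δλ = 3.6″

At latitude -44.2995°, cos φ = 0.715699.
1″ of longitude at this latitude = 31.00 × cos φ = 22.1867 m, so Δλ = 79.8 / 22.1867 = 3.597″.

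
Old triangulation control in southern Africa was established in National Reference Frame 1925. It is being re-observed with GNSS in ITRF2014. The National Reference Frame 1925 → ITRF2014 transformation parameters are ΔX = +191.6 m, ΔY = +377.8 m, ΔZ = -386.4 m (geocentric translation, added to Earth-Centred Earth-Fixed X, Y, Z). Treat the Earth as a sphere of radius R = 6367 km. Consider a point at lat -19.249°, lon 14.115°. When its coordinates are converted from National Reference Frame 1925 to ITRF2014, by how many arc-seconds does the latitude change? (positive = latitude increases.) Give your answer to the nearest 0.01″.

sin φ = -0.329674, cos φ = 0.944095, sin λ = 0.243869, cos λ = 0.969808.
North component: ΔN = −sin φ cos λ·ΔX − sin φ sin λ·ΔY + cos φ·ΔZ = −(-0.329674)(0.969808)(191.6) − (-0.329674)(0.243869)(377.8) + (0.944095)(-386.4) = -273.17 m.
1° of latitude spans πR/180 = 111125 m, so Δφ = -273.17 / 111125 × 3600 = -8.849″.

Δφ = -8.85″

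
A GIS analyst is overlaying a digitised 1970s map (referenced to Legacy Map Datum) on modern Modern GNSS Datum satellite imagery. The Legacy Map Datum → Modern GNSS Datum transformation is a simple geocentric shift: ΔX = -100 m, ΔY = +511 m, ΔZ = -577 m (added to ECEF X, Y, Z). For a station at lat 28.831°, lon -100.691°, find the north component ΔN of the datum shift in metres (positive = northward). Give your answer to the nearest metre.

At φ = 28.831°, λ = -100.691°: sin φ = 0.482228, cos φ = 0.876046, sin λ = -0.982642, cos λ = -0.185512.
ΔN = −sin φ cos λ·ΔX − sin φ sin λ·ΔY + cos φ·ΔZ = −(0.482228)(-0.185512)(-100) − (0.482228)(-0.982642)(511) + (0.876046)(-577) = -272.28 m.

ΔN = -272 m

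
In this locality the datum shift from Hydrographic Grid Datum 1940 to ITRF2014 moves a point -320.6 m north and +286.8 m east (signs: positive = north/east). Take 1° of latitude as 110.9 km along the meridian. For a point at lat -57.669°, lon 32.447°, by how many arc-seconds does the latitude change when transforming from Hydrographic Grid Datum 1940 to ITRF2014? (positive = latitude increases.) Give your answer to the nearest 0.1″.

1° of latitude = 110.9 km, so Δφ = -320.6 / 110900 = -0.0028909° = -10.407″.

Δφ = -10.4″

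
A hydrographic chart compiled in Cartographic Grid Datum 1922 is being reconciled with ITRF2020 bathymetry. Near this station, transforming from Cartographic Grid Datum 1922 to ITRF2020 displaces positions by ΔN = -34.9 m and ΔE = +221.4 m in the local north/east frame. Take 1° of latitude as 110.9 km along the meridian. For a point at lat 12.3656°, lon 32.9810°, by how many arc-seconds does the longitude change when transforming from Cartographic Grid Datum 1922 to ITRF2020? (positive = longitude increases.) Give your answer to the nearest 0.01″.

Δλ = 7.36″

At latitude 12.3656°, cos φ = 0.976801.
1° of longitude at this latitude = 110.9 × cos φ = 108.33 km, so Δλ = 221.4 / 108327.2 = 0.0020438° = 7.358″.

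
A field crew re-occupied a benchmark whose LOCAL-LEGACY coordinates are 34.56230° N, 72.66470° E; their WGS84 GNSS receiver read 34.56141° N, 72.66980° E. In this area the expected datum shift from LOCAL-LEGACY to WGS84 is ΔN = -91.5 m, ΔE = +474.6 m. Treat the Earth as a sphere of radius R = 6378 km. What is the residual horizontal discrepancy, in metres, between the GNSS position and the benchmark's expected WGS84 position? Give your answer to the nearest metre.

Observed coordinate differences: Δφ = -0.00089°, Δλ = +0.00510°.
Converting to metres (1° lat = 111317 m, cos φ = 0.823510): observed ΔN = -99.1 m, observed ΔE = 467.5 m.
Subtracting the expected shift leaves a residual of -99.1 − (-91.5) = -7.6 m north and 467.5 − (474.6) = -7.1 m east.
Residual distance = √((-7.6)² + (-7.1)²) = 10.4 m.

10 m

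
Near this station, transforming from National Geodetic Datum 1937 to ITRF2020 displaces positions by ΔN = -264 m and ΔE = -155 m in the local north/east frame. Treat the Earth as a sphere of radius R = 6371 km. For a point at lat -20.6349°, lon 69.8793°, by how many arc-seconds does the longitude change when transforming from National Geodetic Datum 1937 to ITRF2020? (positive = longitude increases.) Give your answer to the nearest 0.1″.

Δλ = -5.4″

At latitude -20.6349°, cos φ = 0.935845.
One radian of longitude at latitude φ spans R cos φ, so Δλ = ΔE / (R cos φ) = -155.0 / (6371000 × 0.935845) = -2.5997e-05 rad = -5.362″.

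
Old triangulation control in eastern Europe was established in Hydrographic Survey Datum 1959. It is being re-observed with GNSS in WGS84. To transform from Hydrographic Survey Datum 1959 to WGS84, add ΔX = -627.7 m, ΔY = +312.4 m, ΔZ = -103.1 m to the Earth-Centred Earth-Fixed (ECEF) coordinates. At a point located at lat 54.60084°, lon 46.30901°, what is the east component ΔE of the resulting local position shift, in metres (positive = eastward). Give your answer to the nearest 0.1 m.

The local east axis at (φ, λ) is (−sin λ, cos λ, 0), so ΔE = −sin(46.30901°)·(-627.7) + cos(46.30901°)·312.4 = 669.67 m.

ΔE = 669.7 m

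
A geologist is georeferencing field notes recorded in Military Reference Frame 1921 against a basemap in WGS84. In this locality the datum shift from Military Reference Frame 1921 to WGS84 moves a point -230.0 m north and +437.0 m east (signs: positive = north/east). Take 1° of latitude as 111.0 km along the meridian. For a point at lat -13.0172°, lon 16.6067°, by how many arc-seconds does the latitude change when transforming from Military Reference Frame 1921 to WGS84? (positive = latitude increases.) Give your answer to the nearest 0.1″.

Δφ = -7.5″

1° of latitude = 111.0 km, so Δφ = -230.0 / 111000 = -0.0020721° = -7.459″.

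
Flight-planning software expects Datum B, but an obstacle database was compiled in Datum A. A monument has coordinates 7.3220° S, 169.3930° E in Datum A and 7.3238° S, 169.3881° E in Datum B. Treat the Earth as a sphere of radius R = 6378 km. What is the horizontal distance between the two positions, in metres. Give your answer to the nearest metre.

577 m

Δφ = -7.3238° − -7.3220° = -0.0018°; Δλ = 169.3881° − 169.3930° = -0.0049°.
1° along a meridian = πR/180 = 111317 m.
ΔN = Δφ × 111317 = -200.4 m; ΔE = Δλ × 111317 × cos(-7.3220°) = -0.0049 × 111317 × 0.991846 = -541.0 m.
Distance = √(ΔE² + ΔN²) = √((-541.0)² + (-200.4)²) = 576.9 m.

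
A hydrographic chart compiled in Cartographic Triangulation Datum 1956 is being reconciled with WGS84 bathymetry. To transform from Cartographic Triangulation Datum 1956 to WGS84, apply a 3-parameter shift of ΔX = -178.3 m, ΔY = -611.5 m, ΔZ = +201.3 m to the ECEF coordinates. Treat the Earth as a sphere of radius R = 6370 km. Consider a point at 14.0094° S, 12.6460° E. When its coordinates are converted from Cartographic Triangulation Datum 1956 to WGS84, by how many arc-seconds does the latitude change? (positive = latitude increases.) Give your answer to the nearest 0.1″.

Δφ = 3.9″

sin φ = -0.242081, cos φ = 0.970256, sin λ = 0.218927, cos λ = 0.975741.
North component: ΔN = −sin φ cos λ·ΔX − sin φ sin λ·ΔY + cos φ·ΔZ = −(-0.242081)(0.975741)(-178.3) − (-0.242081)(0.218927)(-611.5) + (0.970256)(201.3) = 120.79 m.
1° of latitude spans πR/180 = 111177 m, so Δφ = 120.79 / 111177 × 3600 = 3.911″.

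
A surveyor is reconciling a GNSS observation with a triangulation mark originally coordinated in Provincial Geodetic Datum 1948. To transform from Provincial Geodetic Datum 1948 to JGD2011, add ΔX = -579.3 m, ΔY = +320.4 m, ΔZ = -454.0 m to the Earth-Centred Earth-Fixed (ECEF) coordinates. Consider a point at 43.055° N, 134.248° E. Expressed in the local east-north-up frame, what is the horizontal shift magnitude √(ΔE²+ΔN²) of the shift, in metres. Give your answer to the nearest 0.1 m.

788.0 m

At φ = 43.055°, λ = 134.248°: sin φ = 0.682700, cos φ = 0.730699, sin λ = 0.716326, cos λ = -0.697765.
ΔE = −sin λ·ΔX + cos λ·ΔY = −(0.716326)·(-579.3) + (-0.697765)·(320.4) = 191.40 m.
ΔN = −sin φ cos λ·ΔX − sin φ sin λ·ΔY + cos φ·ΔZ = −(0.682700)(-0.697765)(-579.3) − (0.682700)(0.716326)(320.4) + (0.730699)(-454.0) = -764.38 m.
Horizontal magnitude = √(ΔE² + ΔN²) = √(191.40² + (-764.38)²) = 787.98 m.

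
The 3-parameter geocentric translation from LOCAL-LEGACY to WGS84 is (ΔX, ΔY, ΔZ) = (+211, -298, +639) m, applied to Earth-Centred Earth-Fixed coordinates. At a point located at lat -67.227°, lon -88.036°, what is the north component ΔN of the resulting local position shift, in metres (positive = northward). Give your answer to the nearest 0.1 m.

ΔN = 528.6 m

The local north axis is (−sin φ cos λ, −sin φ sin λ, cos φ), giving ΔN = 6.668 + 274.608 + 247.345 = 528.62 m.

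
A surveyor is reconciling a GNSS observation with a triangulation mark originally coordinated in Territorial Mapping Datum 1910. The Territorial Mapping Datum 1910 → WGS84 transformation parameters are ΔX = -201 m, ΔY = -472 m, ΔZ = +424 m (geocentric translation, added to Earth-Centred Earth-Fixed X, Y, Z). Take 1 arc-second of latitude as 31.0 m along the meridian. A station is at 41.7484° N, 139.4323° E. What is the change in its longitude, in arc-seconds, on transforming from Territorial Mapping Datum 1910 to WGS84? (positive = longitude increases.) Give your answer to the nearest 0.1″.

Δλ = 21.2″

sin φ = 0.665861, cos φ = 0.746076, sin λ = 0.650346, cos λ = -0.759638.
East component: ΔE = −sin λ·ΔX + cos λ·ΔY = −(0.650346)(-201) + (-0.759638)(-472) = 489.27 m.
1° of latitude spans 3600 × 31.00 = 111600 m; at latitude φ, 1° of longitude spans that × cos φ = 83262.1 m, so Δλ = 489.27 / 83262.1 × 3600 = 21.154″.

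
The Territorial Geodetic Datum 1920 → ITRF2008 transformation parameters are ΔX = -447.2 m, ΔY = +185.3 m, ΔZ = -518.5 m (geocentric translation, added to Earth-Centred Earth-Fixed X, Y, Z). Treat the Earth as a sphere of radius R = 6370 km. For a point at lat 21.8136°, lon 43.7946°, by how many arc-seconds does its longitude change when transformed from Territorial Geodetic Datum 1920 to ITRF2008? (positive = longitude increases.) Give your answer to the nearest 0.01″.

Δλ = 15.46″

sin φ = 0.371588, cos φ = 0.928398, sin λ = 0.692075, cos λ = 0.721825.
East component: ΔE = −sin λ·ΔX + cos λ·ΔY = −(0.692075)(-447.2) + (0.721825)(185.3) = 443.25 m.
1° of latitude spans πR/180 = 111177 m; at latitude φ, 1° of longitude spans that × cos φ = 103216.9 m, so Δλ = 443.25 / 103216.9 × 3600 = 15.460″.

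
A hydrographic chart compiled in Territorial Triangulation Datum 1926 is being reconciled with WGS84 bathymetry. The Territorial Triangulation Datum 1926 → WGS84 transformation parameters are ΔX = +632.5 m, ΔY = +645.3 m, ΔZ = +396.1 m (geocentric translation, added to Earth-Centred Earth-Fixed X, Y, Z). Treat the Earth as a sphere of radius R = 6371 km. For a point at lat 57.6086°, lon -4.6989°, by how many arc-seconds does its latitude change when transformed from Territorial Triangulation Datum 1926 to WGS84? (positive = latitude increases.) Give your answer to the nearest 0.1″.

Δφ = -8.9″

sin φ = 0.844408, cos φ = 0.535700, sin λ = -0.081919, cos λ = 0.996639.
North component: ΔN = −sin φ cos λ·ΔX − sin φ sin λ·ΔY + cos φ·ΔZ = −(0.844408)(0.996639)(632.5) − (0.844408)(-0.081919)(645.3) + (0.535700)(396.1) = -275.46 m.
1° of latitude spans πR/180 = 111195 m, so Δφ = -275.46 / 111195 × 3600 = -8.918″.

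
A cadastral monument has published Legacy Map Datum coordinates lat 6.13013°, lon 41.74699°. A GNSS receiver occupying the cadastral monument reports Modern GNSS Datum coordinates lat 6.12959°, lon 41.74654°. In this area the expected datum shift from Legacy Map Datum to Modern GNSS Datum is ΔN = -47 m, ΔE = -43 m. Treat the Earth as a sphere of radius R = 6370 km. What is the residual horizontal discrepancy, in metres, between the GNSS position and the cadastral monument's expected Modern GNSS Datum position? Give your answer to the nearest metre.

15 m

Observed coordinate differences: Δφ = -0.00054°, Δλ = -0.00045°.
Converting to metres (1° lat = 111177 m, cos φ = 0.994282): observed ΔN = -60.0 m, observed ΔE = -49.7 m.
Subtracting the expected shift leaves a residual of -60.0 − (-47) = -13.0 m north and -49.7 − (-43) = -6.7 m east.
Residual distance = √((-13.0)² + (-6.7)²) = 14.7 m.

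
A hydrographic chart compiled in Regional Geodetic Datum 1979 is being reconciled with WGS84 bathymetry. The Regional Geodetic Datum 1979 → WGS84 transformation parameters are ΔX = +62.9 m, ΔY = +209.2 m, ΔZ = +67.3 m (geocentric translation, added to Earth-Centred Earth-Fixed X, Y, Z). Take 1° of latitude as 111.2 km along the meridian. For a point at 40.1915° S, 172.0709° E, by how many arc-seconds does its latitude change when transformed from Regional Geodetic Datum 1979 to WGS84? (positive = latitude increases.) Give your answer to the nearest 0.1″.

sin φ = -0.645344, cos φ = 0.763892, sin λ = 0.137948, cos λ = -0.990440.
North component: ΔN = −sin φ cos λ·ΔX − sin φ sin λ·ΔY + cos φ·ΔZ = −(-0.645344)(-0.990440)(62.9) − (-0.645344)(0.137948)(209.2) + (0.763892)(67.3) = 29.83 m.
1° of latitude spans 111200 m, so Δφ = 29.83 / 111200 × 3600 = 0.966″.

Δφ = 1.0″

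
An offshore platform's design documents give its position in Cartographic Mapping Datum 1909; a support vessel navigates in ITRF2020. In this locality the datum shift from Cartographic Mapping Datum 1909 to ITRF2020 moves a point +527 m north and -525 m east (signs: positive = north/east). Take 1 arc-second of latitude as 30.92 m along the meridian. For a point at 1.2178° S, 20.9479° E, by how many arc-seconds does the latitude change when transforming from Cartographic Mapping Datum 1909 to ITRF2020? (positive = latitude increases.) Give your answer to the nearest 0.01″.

Δφ = 17.04″

1″ of latitude = 30.92 m, so Δφ = 527.0 / 30.92 = 17.044″.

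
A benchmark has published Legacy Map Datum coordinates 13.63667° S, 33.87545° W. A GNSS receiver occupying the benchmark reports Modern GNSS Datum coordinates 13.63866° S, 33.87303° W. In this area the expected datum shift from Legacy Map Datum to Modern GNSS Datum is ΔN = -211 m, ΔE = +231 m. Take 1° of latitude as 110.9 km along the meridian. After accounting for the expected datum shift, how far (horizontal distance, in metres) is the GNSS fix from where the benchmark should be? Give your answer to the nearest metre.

Observed coordinate differences: Δφ = -0.00199°, Δλ = +0.00242°.
Converting to metres (1° lat = 110900 m, cos φ = 0.971810): observed ΔN = -220.7 m, observed ΔE = 260.8 m.
Subtracting the expected shift leaves a residual of -220.7 − (-211) = -9.7 m north and 260.8 − (231) = 29.8 m east.
Residual distance = √((-9.7)² + 29.8²) = 31.3 m.

31 m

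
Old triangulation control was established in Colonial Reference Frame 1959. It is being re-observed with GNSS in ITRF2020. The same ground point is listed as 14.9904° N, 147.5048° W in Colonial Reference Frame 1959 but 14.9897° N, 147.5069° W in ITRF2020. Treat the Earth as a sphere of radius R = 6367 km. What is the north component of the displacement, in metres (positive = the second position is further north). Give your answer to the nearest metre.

Δφ = 14.9897° − 14.9904° = -0.0007°; Δλ = -147.5069° − -147.5048° = -0.0021°.
1° along a meridian = πR/180 = 111125 m.
ΔN = Δφ × 111125 = -77.8 m; ΔE = Δλ × 111125 × cos(14.9904°) = -0.0021 × 111125 × 0.965969 = -225.4 m.

ΔN = -78 m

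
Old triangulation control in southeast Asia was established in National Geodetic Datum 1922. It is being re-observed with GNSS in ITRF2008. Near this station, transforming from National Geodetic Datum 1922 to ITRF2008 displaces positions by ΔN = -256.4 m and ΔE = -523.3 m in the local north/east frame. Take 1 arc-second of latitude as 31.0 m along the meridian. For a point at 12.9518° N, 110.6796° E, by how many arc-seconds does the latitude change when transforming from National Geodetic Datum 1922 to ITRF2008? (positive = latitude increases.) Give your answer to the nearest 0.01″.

Δφ = -8.27″

1″ of latitude = 31.00 m, so Δφ = -256.4 / 31.00 = -8.271″.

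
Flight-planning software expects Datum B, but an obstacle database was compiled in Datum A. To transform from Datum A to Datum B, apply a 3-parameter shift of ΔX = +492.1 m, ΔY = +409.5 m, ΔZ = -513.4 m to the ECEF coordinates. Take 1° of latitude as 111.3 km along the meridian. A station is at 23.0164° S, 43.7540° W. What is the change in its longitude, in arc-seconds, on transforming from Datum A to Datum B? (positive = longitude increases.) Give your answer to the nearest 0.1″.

Δλ = 22.4″

sin φ = -0.390995, cos φ = 0.920393, sin λ = -0.691563, cos λ = 0.722316.
East component: ΔE = −sin λ·ΔX + cos λ·ΔY = −(-0.691563)(492.1) + (0.722316)(409.5) = 636.11 m.
1° of latitude spans 111300 m; at latitude φ, 1° of longitude spans that × cos φ = 102439.7 m, so Δλ = 636.11 / 102439.7 × 3600 = 22.354″.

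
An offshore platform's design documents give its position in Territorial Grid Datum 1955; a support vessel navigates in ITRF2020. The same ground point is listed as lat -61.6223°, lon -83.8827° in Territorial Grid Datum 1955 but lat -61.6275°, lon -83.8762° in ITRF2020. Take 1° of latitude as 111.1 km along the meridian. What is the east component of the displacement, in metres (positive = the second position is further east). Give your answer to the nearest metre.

Δφ = -61.6275° − -61.6223° = -0.0052°; Δλ = -83.8762° − -83.8827° = +0.0065°.
ΔN = Δφ × 111100 = -577.7 m; ΔE = Δλ × 111100 × cos(-61.6223°) = +0.0065 × 111100 × 0.475282 = 343.2 m.

ΔE = 343 m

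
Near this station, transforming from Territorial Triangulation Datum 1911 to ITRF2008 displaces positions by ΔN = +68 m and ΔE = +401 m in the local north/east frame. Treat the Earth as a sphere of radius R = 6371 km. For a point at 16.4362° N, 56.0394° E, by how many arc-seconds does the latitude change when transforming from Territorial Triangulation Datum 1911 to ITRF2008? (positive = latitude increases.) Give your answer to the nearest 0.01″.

Δφ = 2.20″

On a sphere of radius R, 1 rad of latitude = R, so Δφ = ΔN / R = 68.0 / 6371000 = 1.0673e-05 rad = 2.202″.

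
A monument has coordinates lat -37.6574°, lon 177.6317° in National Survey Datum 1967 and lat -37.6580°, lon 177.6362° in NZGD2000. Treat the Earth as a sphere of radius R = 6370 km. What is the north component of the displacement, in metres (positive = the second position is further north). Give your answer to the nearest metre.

ΔN = -67 m

Δφ = -37.6580° − -37.6574° = -0.0006°; Δλ = 177.6362° − 177.6317° = +0.0045°.
1° along a meridian = πR/180 = 111177 m.
ΔN = Δφ × 111177 = -66.7 m; ΔE = Δλ × 111177 × cos(-37.6574°) = +0.0045 × 111177 × 0.791678 = 396.1 m.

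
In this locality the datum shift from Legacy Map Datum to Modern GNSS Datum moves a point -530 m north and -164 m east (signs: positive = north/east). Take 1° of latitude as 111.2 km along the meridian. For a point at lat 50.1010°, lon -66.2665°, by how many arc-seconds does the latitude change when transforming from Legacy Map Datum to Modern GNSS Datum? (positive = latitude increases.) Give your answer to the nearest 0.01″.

Δφ = -17.16″

1° of latitude = 111.2 km, so Δφ = -530.0 / 111200 = -0.0047662° = -17.158″.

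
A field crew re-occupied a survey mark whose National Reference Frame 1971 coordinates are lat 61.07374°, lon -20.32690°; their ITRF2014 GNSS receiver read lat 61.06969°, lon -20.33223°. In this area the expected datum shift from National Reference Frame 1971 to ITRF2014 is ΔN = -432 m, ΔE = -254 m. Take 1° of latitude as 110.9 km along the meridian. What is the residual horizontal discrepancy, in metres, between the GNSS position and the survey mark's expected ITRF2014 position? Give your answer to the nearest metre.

Observed coordinate differences: Δφ = -0.00405°, Δλ = -0.00533°.
Converting to metres (1° lat = 110900 m, cos φ = 0.483684): observed ΔN = -449.1 m, observed ΔE = -285.9 m.
Subtracting the expected shift leaves a residual of -449.1 − (-432) = -17.1 m north and -285.9 − (-254) = -31.9 m east.
Residual distance = √((-17.1)² + (-31.9)²) = 36.2 m.

36 m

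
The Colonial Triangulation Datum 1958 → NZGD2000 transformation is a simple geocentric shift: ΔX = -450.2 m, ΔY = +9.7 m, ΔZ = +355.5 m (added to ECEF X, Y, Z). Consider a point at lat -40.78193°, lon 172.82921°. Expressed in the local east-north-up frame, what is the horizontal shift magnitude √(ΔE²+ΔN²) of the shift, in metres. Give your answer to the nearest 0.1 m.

563.7 m

The local east axis at (φ, λ) is (−sin λ, cos λ, 0), so ΔE = −sin(172.82921°)·(-450.2) + cos(172.82921°)·9.7 = 46.57 m.
The local north axis is (−sin φ cos λ, −sin φ sin λ, cos φ), giving ΔN = 291.762 + 0.791 + 269.185 = 561.74 m.
Horizontal magnitude = √(ΔE² + ΔN²) = √(46.57² + 561.74²) = 563.67 m.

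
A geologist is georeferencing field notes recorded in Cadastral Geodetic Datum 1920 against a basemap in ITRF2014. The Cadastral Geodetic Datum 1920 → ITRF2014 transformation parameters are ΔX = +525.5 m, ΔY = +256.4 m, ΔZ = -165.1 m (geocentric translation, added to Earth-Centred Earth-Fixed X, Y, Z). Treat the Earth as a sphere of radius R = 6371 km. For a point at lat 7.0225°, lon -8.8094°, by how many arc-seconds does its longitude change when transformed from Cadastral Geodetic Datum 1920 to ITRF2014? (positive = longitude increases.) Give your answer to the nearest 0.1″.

sin φ = 0.122259, cos φ = 0.992498, sin λ = -0.153148, cos λ = 0.988203.
East component: ΔE = −sin λ·ΔX + cos λ·ΔY = −(-0.153148)(525.5) + (0.988203)(256.4) = 333.85 m.
1° of latitude spans πR/180 = 111195 m; at latitude φ, 1° of longitude spans that × cos φ = 110360.8 m, so Δλ = 333.85 / 110360.8 × 3600 = 10.890″.

Δλ = 10.9″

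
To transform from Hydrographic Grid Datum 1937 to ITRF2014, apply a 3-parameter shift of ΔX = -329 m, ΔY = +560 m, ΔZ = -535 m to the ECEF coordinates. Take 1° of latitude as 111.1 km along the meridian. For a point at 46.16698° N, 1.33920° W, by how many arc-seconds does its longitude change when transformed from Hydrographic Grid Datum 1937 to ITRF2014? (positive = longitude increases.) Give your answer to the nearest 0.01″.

sin φ = 0.721361, cos φ = 0.692559, sin λ = -0.023371, cos λ = 0.999727.
East component: ΔE = −sin λ·ΔX + cos λ·ΔY = −(-0.023371)(-329) + (0.999727)(560) = 552.16 m.
1° of latitude spans 111100 m; at latitude φ, 1° of longitude spans that × cos φ = 76943.3 m, so Δλ = 552.16 / 76943.3 × 3600 = 25.834″.

Δλ = 25.83″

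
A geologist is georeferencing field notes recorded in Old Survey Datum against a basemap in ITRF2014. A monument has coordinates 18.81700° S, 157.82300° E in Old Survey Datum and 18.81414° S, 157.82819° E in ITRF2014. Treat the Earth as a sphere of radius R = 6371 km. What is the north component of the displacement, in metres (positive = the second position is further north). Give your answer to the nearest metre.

Δφ = -18.81414° − -18.81700° = +0.00286°; Δλ = 157.82819° − 157.82300° = +0.00519°.
1° along a meridian = πR/180 = 111195 m.
ΔN = Δφ × 111195 = 318.0 m; ΔE = Δλ × 111195 × cos(-18.81700°) = +0.00519 × 111195 × 0.946554 = 546.3 m.

ΔN = 318 m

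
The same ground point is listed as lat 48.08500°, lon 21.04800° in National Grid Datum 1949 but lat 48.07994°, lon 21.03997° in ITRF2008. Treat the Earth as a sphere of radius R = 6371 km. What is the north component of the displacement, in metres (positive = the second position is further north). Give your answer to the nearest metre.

Δφ = 48.07994° − 48.08500° = -0.00506°; Δλ = 21.03997° − 21.04800° = -0.00803°.
1° along a meridian = πR/180 = 111195 m.
ΔN = Δφ × 111195 = -562.6 m; ΔE = Δλ × 111195 × cos(48.08500°) = -0.00803 × 111195 × 0.668027 = -596.5 m.

ΔN = -563 m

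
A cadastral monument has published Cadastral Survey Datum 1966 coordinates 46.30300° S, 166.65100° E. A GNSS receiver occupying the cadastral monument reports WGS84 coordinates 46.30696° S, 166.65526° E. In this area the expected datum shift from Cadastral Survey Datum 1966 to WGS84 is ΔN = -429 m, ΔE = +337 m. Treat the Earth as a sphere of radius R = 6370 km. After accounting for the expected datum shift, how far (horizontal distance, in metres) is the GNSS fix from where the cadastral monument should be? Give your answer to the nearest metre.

15 m

Observed coordinate differences: Δφ = -0.00396°, Δλ = +0.00426°.
Converting to metres (1° lat = 111177 m, cos φ = 0.690845): observed ΔN = -440.3 m, observed ΔE = 327.2 m.
Subtracting the expected shift leaves a residual of -440.3 − (-429) = -11.3 m north and 327.2 − (337) = -9.8 m east.
Residual distance = √((-11.3)² + (-9.8)²) = 14.9 m.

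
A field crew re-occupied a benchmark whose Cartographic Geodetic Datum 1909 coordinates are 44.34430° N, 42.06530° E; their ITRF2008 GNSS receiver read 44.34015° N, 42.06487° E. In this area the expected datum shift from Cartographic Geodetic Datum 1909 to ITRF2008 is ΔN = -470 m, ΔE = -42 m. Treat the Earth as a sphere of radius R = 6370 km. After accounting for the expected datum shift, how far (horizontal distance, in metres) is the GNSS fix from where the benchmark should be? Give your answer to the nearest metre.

12 m

Observed coordinate differences: Δφ = -0.00415°, Δλ = -0.00043°.
Converting to metres (1° lat = 111177 m, cos φ = 0.715153): observed ΔN = -461.4 m, observed ΔE = -34.2 m.
Subtracting the expected shift leaves a residual of -461.4 − (-470) = 8.6 m north and -34.2 − (-42) = 7.8 m east.
Residual distance = √(8.6² + 7.8²) = 11.6 m.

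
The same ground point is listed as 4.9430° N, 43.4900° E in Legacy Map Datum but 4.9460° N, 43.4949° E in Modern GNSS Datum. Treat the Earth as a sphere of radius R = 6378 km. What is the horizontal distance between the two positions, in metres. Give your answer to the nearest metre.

Δφ = 4.9460° − 4.9430° = +0.0030°; Δλ = 43.4949° − 43.4900° = +0.0049°.
1° along a meridian = πR/180 = 111317 m.
ΔN = Δφ × 111317 = 334.0 m; ΔE = Δλ × 111317 × cos(4.9430°) = +0.0049 × 111317 × 0.996281 = 543.4 m.
Distance = √(ΔE² + ΔN²) = √(543.4² + 334.0²) = 637.8 m.

638 m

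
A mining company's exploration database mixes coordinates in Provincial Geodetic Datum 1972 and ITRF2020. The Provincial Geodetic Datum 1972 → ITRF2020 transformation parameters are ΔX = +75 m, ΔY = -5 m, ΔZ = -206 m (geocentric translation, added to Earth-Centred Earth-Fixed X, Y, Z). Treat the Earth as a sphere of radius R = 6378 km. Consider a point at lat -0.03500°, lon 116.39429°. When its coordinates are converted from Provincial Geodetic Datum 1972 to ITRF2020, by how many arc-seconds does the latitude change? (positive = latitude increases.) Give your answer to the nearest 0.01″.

Δφ = -6.66″

sin φ = -0.000611, cos φ = 1.000000, sin λ = 0.895756, cos λ = -0.444546.
North component: ΔN = −sin φ cos λ·ΔX − sin φ sin λ·ΔY + cos φ·ΔZ = −(-0.000611)(-0.444546)(75) − (-0.000611)(0.895756)(-5) + (1.000000)(-206) = -206.02 m.
1° of latitude spans πR/180 = 111317 m, so Δφ = -206.02 / 111317 × 3600 = -6.663″.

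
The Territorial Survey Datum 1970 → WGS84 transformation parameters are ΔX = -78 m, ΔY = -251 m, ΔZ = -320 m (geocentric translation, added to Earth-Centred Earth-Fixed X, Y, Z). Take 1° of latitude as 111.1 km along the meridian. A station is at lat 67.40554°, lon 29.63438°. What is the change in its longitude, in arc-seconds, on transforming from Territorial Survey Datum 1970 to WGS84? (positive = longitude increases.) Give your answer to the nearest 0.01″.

sin φ = 0.923247, cos φ = 0.384206, sin λ = 0.494464, cos λ = 0.869198.
East component: ΔE = −sin λ·ΔX + cos λ·ΔY = −(0.494464)(-78) + (0.869198)(-251) = -179.60 m.
1° of latitude spans 111100 m; at latitude φ, 1° of longitude spans that × cos φ = 42685.3 m, so Δλ = -179.60 / 42685.3 × 3600 = -15.147″.

Δλ = -15.15″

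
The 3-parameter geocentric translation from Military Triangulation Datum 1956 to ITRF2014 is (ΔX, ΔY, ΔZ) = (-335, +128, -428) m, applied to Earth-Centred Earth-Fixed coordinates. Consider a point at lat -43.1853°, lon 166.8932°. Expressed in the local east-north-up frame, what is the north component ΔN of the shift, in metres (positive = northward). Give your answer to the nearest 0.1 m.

ΔN = -68.9 m

At φ = -43.1853°, λ = 166.8932°: sin φ = -0.684360, cos φ = 0.729144, sin λ = 0.226767, cos λ = -0.973949.
ΔN = −sin φ cos λ·ΔX − sin φ sin λ·ΔY + cos φ·ΔZ = −(-0.684360)(-0.973949)(-335) − (-0.684360)(0.226767)(128) + (0.729144)(-428) = -68.92 m.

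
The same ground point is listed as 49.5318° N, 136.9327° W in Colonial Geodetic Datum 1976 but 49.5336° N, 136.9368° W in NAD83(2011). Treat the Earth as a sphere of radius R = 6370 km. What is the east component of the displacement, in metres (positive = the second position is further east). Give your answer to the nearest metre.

ΔE = -296 m

Δφ = 49.5336° − 49.5318° = +0.0018°; Δλ = -136.9368° − -136.9327° = -0.0041°.
1° along a meridian = πR/180 = 111177 m.
ΔN = Δφ × 111177 = 200.1 m; ΔE = Δλ × 111177 × cos(49.5318°) = -0.0041 × 111177 × 0.649026 = -295.8 m.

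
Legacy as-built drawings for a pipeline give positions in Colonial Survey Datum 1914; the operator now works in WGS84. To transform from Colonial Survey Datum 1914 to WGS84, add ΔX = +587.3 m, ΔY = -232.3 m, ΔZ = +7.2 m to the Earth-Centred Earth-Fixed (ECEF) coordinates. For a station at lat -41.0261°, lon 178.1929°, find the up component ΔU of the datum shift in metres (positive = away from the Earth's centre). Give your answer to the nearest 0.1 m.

At φ = -41.0261°, λ = 178.1929°: sin φ = -0.656403, cos φ = 0.754411, sin λ = 0.031535, cos λ = -0.999503.
ΔU = cos φ cos λ·ΔX + cos φ sin λ·ΔY + sin φ·ΔZ = (0.754411)(-0.999503)(587.3) + (0.754411)(0.031535)(-232.3) + (-0.656403)(7.2) = -453.10 m.

ΔU = -453.1 m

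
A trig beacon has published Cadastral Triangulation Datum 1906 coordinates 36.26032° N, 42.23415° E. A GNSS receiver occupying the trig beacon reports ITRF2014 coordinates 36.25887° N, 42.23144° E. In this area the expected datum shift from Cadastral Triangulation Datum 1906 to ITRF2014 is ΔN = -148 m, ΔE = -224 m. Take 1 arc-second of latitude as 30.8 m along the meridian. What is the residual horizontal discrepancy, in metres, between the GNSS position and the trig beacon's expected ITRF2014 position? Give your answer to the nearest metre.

Observed coordinate differences: Δφ = -0.00145°, Δλ = -0.00271°.
Converting to metres (1° lat = 110880 m, cos φ = 0.806338): observed ΔN = -160.8 m, observed ΔE = -242.3 m.
Subtracting the expected shift leaves a residual of -160.8 − (-148) = -12.8 m north and -242.3 − (-224) = -18.3 m east.
Residual distance = √((-12.8)² + (-18.3)²) = 22.3 m.

22 m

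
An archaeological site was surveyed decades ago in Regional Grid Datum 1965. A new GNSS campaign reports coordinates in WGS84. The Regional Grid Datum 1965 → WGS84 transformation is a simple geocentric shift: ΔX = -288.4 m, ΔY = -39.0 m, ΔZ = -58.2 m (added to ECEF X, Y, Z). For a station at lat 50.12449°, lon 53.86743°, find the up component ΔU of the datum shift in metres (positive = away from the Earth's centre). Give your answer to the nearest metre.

ΔU = -174 m

At φ = 50.12449°, λ = 53.86743°: sin φ = 0.767439, cos φ = 0.641122, sin λ = 0.807655, cos λ = 0.589656.
ΔU = cos φ cos λ·ΔX + cos φ sin λ·ΔY + sin φ·ΔZ = (0.641122)(0.589656)(-288.4) + (0.641122)(0.807655)(-39.0) + (0.767439)(-58.2) = -173.89 m.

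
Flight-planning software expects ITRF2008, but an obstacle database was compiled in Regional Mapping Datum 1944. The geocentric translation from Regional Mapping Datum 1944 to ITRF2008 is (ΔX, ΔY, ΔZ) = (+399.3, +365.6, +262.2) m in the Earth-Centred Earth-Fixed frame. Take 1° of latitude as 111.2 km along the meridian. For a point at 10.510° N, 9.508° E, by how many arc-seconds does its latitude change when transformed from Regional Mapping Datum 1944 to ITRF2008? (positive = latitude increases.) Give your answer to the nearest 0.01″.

Δφ = 5.66″

sin φ = 0.182407, cos φ = 0.983223, sin λ = 0.165185, cos λ = 0.986263.
North component: ΔN = −sin φ cos λ·ΔX − sin φ sin λ·ΔY + cos φ·ΔZ = −(0.182407)(0.986263)(399.3) − (0.182407)(0.165185)(365.6) + (0.983223)(262.2) = 174.95 m.
1° of latitude spans 111200 m, so Δφ = 174.95 / 111200 × 3600 = 5.664″.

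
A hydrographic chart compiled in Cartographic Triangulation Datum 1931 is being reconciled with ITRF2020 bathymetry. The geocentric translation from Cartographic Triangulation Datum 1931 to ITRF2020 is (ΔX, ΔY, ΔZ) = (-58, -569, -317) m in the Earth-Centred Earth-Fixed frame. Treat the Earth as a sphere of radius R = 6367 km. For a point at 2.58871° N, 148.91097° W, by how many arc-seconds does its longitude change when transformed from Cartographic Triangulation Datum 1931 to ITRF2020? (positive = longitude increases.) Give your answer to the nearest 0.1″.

sin φ = 0.045166, cos φ = 0.998979, sin λ = -0.516369, cos λ = -0.856366.
East component: ΔE = −sin λ·ΔX + cos λ·ΔY = −(-0.516369)(-58) + (-0.856366)(-569) = 457.32 m.
1° of latitude spans πR/180 = 111125 m; at latitude φ, 1° of longitude spans that × cos φ = 111011.7 m, so Δλ = 457.32 / 111011.7 × 3600 = 14.831″.

Δλ = 14.8″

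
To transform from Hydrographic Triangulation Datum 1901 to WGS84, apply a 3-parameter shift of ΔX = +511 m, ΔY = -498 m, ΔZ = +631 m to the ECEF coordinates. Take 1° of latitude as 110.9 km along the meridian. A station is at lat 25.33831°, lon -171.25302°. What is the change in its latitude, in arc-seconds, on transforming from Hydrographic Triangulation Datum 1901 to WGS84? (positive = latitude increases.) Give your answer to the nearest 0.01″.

sin φ = 0.427962, cos φ = 0.903797, sin λ = -0.152071, cos λ = -0.988370.
North component: ΔN = −sin φ cos λ·ΔX − sin φ sin λ·ΔY + cos φ·ΔZ = −(0.427962)(-0.988370)(511) − (0.427962)(-0.152071)(-498) + (0.903797)(631) = 754.03 m.
1° of latitude spans 110900 m, so Δφ = 754.03 / 110900 × 3600 = 24.477″.

Δφ = 24.48″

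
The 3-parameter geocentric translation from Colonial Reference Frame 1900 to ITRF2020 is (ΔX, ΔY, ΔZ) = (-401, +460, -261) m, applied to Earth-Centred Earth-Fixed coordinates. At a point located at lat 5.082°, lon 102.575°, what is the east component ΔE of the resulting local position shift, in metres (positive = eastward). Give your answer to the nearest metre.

ΔE = 291 m

The local east axis at (φ, λ) is (−sin λ, cos λ, 0), so ΔE = −sin(102.575°)·(-401) + cos(102.575°)·460 = 291.23 m.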